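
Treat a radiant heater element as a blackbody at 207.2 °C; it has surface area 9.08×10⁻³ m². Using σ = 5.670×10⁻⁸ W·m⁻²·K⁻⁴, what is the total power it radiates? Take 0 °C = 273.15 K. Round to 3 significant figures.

T = 207.2 °C + 273.15 = 480.35 K.
Area A = 9.08×10⁻³ m².
P = σAT⁴ = 5.670×10⁻⁸ × 9.08×10⁻³ × (480.35)⁴ = 27.4 W.

P ≈ 27.4 W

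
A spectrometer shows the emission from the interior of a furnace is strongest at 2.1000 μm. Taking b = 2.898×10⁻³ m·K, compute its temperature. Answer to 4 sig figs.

T ≈ 1380 K

Wien's law gives T = b/λ_max = (2.898×10⁻³ m·K)/(2.1000×10⁻⁶ m) = 1380 K.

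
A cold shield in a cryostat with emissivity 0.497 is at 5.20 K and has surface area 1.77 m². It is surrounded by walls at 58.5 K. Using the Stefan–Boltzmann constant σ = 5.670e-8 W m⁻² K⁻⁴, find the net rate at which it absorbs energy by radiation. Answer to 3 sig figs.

Area A = 1.77 m².
Net radiated power P_net = εσA(T⁴ − T₀⁴) = 0.497×5.670×10⁻⁸×1.77×(5.20⁴ − 58.5⁴).
T⁴ − T₀⁴ = 731.162 − 1.17118×10⁷ = -1.17111×10⁷ K⁴, so P_net = -0.584 W — negative, meaning a net gain of 0.584 W.

Net gain ≈ 0.584 W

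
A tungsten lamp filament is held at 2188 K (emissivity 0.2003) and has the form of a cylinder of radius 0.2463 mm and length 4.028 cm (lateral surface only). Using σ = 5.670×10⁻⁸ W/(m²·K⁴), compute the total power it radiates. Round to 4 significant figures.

Lateral area A = 2πrL = 2π×2.463×10⁻⁴×0.04028 = 6.23353×10⁻⁵ m².
P = εσAT⁴ = 0.2003 × 5.670×10⁻⁸ × 6.23353×10⁻⁵ × (2188)⁴ = 16.23 W.

P ≈ 16.23 W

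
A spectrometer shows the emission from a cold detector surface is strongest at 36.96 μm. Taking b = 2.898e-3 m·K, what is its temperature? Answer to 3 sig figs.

Wien's law gives T = b/λ_max = (2.898×10⁻³ m·K)/(3.696×10⁻⁵ m) = 78.4 K.

T ≈ 78.4 K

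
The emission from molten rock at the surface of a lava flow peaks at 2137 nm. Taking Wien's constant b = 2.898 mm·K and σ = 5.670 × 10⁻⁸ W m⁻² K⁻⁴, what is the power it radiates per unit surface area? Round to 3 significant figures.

Wien's law: T = b/λ_max = 2.898×10⁻³/2.137×10⁻⁶ = 1356.11 K.
Then I = σT⁴ = 5.670×10⁻⁸×(1356.11)⁴ = 1.92×10⁵ W/m².

I ≈ 1.92×10⁵ W/m²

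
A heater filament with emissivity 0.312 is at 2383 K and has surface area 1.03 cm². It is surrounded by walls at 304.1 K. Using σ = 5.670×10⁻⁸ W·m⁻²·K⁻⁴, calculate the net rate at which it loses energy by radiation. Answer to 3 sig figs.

Area A = 1.03 cm² = 1.03×10⁻⁴ m².
Net radiated power P_net = εσA(T⁴ − T₀⁴) = 0.312×5.670×10⁻⁸×1.03×10⁻⁴×(2383⁴ − 304.1⁴).
T⁴ − T₀⁴ = 3.22475×10¹³ − 8.55196×10⁹ = 3.22389×10¹³ K⁴, so P_net = 58.7 W.

Net loss ≈ 58.7 W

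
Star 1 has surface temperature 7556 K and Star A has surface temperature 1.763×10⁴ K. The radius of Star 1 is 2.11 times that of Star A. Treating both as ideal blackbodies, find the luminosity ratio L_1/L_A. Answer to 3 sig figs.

L ∝ R²T⁴, so L_1/L_A = (R_1/R_A)²(T_1/T_A)⁴ = (2.11)² × (7556/1.763×10⁴)⁴ = 4.4521 × 0.0337410 = 0.150.

L_1/L_A ≈ 0.150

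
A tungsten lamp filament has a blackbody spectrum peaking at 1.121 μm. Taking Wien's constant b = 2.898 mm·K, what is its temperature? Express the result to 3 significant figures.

Wien's law gives T = b/λ_max = (2.898×10⁻³ m·K)/(1.121×10⁻⁶ m) = 2.59×10³ K.

T ≈ 2.59×10³ K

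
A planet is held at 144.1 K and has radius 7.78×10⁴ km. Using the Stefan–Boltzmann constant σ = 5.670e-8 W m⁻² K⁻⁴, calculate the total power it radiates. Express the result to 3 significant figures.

Surface area A = 4πR² = 4π(7.78×10⁷ m)² = 7.60622×10¹⁶ m².
P = σAT⁴ = 5.670×10⁻⁸ × 7.60622×10¹⁶ × (144.1)⁴ = 1.86×10¹⁸ W.

P ≈ 1.86×10¹⁸ W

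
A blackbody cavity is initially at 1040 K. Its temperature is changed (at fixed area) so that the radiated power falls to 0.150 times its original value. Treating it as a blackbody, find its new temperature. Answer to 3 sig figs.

T₂ ≈ 647 K

P ∝ T⁴, so T₂/T₁ = (P₂/P₁)^(1/4) = (0.150)^(1/4) = 0.622333.
T₂ = 1040 × 0.622333 = 647 K.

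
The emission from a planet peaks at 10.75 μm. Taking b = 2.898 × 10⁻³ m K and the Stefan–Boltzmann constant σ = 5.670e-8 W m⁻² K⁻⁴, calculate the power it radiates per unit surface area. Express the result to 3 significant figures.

I ≈ 299 W/m²

Wien's law: T = b/λ_max = 2.898×10⁻³/1.075×10⁻⁵ = 269.581 K.
Then I = σT⁴ = 5.670×10⁻⁸×(269.581)⁴ = 299 W/m².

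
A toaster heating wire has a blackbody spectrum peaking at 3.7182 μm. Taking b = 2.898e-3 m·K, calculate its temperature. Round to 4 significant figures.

T ≈ 779.4 K

Wien's law gives T = b/λ_max = (2.898×10⁻³ m·K)/(3.7182×10⁻⁶ m) = 779.4 K.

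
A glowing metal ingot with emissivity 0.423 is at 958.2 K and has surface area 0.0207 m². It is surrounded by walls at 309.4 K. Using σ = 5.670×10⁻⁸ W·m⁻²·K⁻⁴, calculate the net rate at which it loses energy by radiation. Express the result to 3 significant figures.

Area A = 0.0207 m².
Net radiated power P_net = εσA(T⁴ − T₀⁴) = 0.423×5.670×10⁻⁸×0.0207×(958.2⁴ − 309.4⁴).
T⁴ − T₀⁴ = 8.42994×10¹¹ − 9.16392×10⁹ = 8.33830×10¹¹ K⁴, so P_net = 414 W.

Net loss ≈ 414 W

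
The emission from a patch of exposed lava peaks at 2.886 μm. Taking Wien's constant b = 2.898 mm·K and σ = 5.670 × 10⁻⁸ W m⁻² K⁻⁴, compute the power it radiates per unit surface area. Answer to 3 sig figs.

Wien's law: T = b/λ_max = 2.898×10⁻³/2.886×10⁻⁶ = 1004.16 K.
Then I = σT⁴ = 5.670×10⁻⁸×(1004.16)⁴ = 5.76×10⁴ W/m².

I ≈ 5.76×10⁴ W/m²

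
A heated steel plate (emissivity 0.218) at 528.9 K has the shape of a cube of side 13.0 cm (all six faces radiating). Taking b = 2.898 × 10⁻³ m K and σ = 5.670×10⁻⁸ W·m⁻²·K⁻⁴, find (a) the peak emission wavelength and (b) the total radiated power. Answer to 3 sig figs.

λ_max ≈ 5.48 μm; P ≈ 98.1 W

(a) λ_max = b/T = 2.898×10⁻³/528.9 = 5.479×10⁻⁶ m = 5.48 μm.
Area A = 6s² = 6×(0.130 m)² = 0.1014 m².
(b) P = εσAT⁴ = 0.218×5.670×10⁻⁸×0.1014×(528.9)⁴ = 98.1 W.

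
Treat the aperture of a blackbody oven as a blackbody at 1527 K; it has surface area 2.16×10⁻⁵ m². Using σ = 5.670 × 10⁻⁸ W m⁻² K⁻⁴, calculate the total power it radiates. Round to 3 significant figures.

P ≈ 6.66 W

Area A = 2.16×10⁻⁵ m².
P = σAT⁴ = 5.670×10⁻⁸ × 2.16×10⁻⁵ × (1527)⁴ = 6.66 W.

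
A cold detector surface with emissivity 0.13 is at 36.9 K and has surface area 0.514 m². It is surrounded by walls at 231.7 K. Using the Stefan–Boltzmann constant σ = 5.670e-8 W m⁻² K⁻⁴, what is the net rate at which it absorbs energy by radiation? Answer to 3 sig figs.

Net gain ≈ 10.9 W

Area A = 0.514 m².
Net radiated power P_net = εσA(T⁴ − T₀⁴) = 0.13×5.670×10⁻⁸×0.514×(36.9⁴ − 231.7⁴).
T⁴ − T₀⁴ = 1.85398×10⁶ − 2.88207×10⁹ = -2.88022×10⁹ K⁴, so P_net = -10.9 W — negative, meaning a net gain of 10.9 W.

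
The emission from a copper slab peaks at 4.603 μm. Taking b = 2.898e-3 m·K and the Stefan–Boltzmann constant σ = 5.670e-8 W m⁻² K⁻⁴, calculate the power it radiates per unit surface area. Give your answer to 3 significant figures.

I ≈ 8.91×10³ W/m²

Wien's law: T = b/λ_max = 2.898×10⁻³/4.603×10⁻⁶ = 629.589 K.
Then I = σT⁴ = 5.670×10⁻⁸×(629.589)⁴ = 8.91×10³ W/m².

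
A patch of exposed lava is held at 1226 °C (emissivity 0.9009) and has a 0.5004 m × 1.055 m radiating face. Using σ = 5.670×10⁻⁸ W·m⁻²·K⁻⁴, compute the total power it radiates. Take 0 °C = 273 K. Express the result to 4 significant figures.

P ≈ 1.362×10⁵ W

T = 1226 °C + 273 = 1499 K.
Area A = 0.5004 × 1.055 = 0.527922 m².
P = εσAT⁴ = 0.9009 × 5.670×10⁻⁸ × 0.527922 × (1499)⁴ = 1.362×10⁵ W.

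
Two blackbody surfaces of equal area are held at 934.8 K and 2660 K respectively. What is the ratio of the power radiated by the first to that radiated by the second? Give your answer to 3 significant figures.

With equal areas, P₁/P₂ = (T₁/T₂)⁴ = (934.8/2660)⁴ = 0.0153.

P₁/P₂ ≈ 0.0153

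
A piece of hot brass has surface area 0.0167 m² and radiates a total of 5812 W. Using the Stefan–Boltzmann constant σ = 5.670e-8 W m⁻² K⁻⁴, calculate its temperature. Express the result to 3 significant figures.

T ≈ 1.57×10³ K

Area A = 0.0167 m².
P = σAT⁴ ⇒ T = (P/(σA))^(1/4) = (5812/(5.670×10⁻⁸×0.0167))^(1/4) = 1.57×10³ K.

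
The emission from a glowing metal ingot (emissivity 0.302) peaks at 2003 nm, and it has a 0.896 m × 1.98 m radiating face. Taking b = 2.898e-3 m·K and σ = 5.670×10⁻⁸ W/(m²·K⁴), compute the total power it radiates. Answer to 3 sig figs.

Wien's law: T = b/λ_max = 2.898×10⁻³/2.003×10⁻⁶ = 1446.83 K.
Area A = 0.896 × 1.98 = 1.77408 m².
Then P = εσAT⁴ = 0.302×5.670×10⁻⁸×1.77408×(1446.83)⁴ = 1.33×10⁵ W.

P ≈ 1.33×10⁵ W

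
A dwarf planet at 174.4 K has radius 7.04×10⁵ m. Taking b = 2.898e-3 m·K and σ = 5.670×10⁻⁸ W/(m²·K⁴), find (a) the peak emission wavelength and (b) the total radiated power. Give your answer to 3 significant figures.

λ_max ≈ 16.6 μm; P ≈ 3.27×10¹⁴ W

(a) λ_max = b/T = 2.898×10⁻³/174.4 = 1.662×10⁻⁵ m = 16.6 μm.
Surface area A = 4πR² = 4π(7.04×10⁵ m)² = 6.22809×10¹² m².
(b) P = σAT⁴ = 5.670×10⁻⁸×6.22809×10¹²×(174.4)⁴ = 3.27×10¹⁴ W.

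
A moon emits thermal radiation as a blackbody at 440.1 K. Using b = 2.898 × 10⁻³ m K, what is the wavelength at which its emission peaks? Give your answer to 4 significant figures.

Wien's displacement law: λ_max = b/T = (2.898×10⁻³ m·K)/(440.1 K) = 6.5849×10⁻⁶ m.
That is 6.585 μm, in the infrared range.

λ_max ≈ 6.585 μm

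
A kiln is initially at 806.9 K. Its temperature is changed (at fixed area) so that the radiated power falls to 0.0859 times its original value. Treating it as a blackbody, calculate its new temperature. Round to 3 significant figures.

T₂ ≈ 437 K

P ∝ T⁴, so T₂/T₁ = (P₂/P₁)^(1/4) = (0.0859)^(1/4) = 0.541375.
T₂ = 806.9 × 0.541375 = 437 K.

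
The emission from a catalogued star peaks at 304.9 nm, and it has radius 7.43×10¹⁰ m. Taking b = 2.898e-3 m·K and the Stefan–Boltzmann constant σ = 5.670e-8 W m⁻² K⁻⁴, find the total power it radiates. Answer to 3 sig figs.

P ≈ 3.21×10³¹ W

Wien's law: T = b/λ_max = 2.898×10⁻³/3.049×10⁻⁷ = 9504.76 K.
Surface area A = 4πR² = 4π(7.43×10¹⁰ m)² = 6.93725×10²² m².
Then P = σAT⁴ = 5.670×10⁻⁸×6.93725×10²²×(9504.76)⁴ = 3.21×10³¹ W.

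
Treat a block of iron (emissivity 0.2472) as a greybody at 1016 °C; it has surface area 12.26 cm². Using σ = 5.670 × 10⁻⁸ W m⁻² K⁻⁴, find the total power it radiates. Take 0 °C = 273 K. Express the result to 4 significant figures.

P ≈ 47.44 W

T = 1016 °C + 273 = 1289 K.
Area A = 12.26 cm² = 1.226×10⁻³ m².
P = εσAT⁴ = 0.2472 × 5.670×10⁻⁸ × 1.226×10⁻³ × (1289)⁴ = 47.44 W.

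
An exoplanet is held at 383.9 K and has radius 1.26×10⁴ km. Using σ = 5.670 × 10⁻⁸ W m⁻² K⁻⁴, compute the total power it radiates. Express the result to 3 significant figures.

P ≈ 2.46×10¹⁸ W

Surface area A = 4πR² = 4π(1.26×10⁷ m)² = 1.99504×10¹⁵ m².
P = σAT⁴ = 5.670×10⁻⁸ × 1.99504×10¹⁵ × (383.9)⁴ = 2.46×10¹⁸ W.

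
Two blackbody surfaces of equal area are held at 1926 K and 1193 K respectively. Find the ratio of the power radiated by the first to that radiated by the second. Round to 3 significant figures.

With equal areas, P₁/P₂ = (T₁/T₂)⁴ = (1926/1193)⁴ = 6.79.

P₁/P₂ ≈ 6.79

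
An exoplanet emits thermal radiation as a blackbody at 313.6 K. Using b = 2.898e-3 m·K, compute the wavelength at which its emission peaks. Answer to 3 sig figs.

λ_max ≈ 9.24 μm

Wien's displacement law: λ_max = b/T = (2.898×10⁻³ m·K)/(313.6 K) = 9.241×10⁻⁶ m.
That is 9.24 μm, in the infrared range.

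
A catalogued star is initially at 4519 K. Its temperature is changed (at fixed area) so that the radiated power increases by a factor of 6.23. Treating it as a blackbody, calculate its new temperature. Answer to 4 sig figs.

P ∝ T⁴, so T₂/T₁ = (P₂/P₁)^(1/4) = (6.23)^(1/4) = 1.57987.
T₂ = 4519 × 1.57987 = 7139 K.

T₂ ≈ 7139 K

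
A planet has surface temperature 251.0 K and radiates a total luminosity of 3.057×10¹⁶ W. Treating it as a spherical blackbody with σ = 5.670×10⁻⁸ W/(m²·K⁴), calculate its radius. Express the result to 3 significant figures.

R ≈ 3.29×10⁶ m

L = 4πR²σT⁴ ⇒ R = √(L/(4πσT⁴)).
σT⁴ = 225.049 W/m², so R = √(3.057×10¹⁶/(4π×225.049)) = 3.29×10⁶ m.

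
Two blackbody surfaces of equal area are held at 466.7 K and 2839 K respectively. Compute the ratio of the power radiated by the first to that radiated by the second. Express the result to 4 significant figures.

P₁/P₂ ≈ 7.303×10⁻⁴

With equal areas, P₁/P₂ = (T₁/T₂)⁴ = (466.7/2839)⁴ = 7.303×10⁻⁴.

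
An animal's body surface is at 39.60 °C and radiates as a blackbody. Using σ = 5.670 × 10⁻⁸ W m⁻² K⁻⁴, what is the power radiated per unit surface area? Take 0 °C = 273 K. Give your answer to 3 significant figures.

I ≈ 541 W/m²

T = 39.60 °C + 273 = 312.60 K.
Stefan–Boltzmann: I = σT⁴ = 5.670×10⁻⁸ × (312.60)⁴ = 541 W/m².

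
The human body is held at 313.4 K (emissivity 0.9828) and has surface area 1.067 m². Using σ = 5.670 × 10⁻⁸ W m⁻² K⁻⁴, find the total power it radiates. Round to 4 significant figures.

P ≈ 573.6 W

Area A = 1.067 m².
P = εσAT⁴ = 0.9828 × 5.670×10⁻⁸ × 1.067 × (313.4)⁴ = 573.6 W.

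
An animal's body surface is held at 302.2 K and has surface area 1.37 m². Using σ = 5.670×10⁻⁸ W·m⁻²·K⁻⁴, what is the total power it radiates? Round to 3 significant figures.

Area A = 1.37 m².
P = σAT⁴ = 5.670×10⁻⁸ × 1.37 × (302.2)⁴ = 648 W.

P ≈ 648 W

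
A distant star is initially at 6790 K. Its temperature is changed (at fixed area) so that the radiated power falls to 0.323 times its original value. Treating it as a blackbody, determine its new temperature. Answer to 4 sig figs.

T₂ ≈ 5119 K

P ∝ T⁴, so T₂/T₁ = (P₂/P₁)^(1/4) = (0.323)^(1/4) = 0.753877.
T₂ = 6790 × 0.753877 = 5119 K.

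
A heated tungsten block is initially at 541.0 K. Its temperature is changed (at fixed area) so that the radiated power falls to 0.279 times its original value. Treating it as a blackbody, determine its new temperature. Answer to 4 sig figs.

P ∝ T⁴, so T₂/T₁ = (P₂/P₁)^(1/4) = (0.279)^(1/4) = 0.726777.
T₂ = 541.0 × 0.726777 = 393.2 K.

T₂ ≈ 393.2 K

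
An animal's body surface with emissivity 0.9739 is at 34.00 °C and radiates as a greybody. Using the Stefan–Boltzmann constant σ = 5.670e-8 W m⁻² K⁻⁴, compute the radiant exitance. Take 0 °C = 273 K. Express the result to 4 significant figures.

I ≈ 490.5 W/m²

T = 34.00 °C + 273 = 307.00 K.
Stefan–Boltzmann: I = εσT⁴ = 0.9739 × 5.670×10⁻⁸ × (307.00)⁴ = 490.5 W/m².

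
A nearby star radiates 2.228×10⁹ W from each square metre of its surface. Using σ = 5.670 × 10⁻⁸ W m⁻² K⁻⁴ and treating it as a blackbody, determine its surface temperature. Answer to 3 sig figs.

T ≈ 1.41×10⁴ K

I = σT⁴, so T = (I/σ)^(1/4) = (2.228×10⁹/(5.670×10⁻⁸))^(1/4) = 1.41×10⁴ K.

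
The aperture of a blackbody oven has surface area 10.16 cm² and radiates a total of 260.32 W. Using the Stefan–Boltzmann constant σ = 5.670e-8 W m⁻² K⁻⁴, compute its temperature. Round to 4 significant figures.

T ≈ 1458 K

Area A = 10.16 cm² = 1.016×10⁻³ m².
P = σAT⁴ ⇒ T = (P/(σA))^(1/4) = (260.32/(5.670×10⁻⁸×1.016×10⁻³))^(1/4) = 1458 K.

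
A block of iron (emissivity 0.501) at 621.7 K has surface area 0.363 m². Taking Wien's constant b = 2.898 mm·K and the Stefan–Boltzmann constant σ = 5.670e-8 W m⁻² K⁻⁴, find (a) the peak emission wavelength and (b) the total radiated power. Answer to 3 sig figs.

λ_max ≈ 4.66 μm; P ≈ 1.54×10³ W

(a) λ_max = b/T = 2.898×10⁻³/621.7 = 4.661×10⁻⁶ m = 4.66 μm.
Area A = 0.363 m².
(b) P = εσAT⁴ = 0.501×5.670×10⁻⁸×0.363×(621.7)⁴ = 1.54×10³ W.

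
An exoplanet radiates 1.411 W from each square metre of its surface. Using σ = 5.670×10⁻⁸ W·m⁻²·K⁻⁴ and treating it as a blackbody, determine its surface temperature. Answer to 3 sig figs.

T ≈ 70.6 K

I = σT⁴, so T = (I/σ)^(1/4) = (1.411/(5.670×10⁻⁸))^(1/4) = 70.6 K.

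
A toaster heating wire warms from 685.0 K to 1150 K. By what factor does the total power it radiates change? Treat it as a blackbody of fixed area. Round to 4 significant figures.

P₂/P₁ ≈ 7.944

P ∝ T⁴, so P₂/P₁ = (T₂/T₁)⁴ = (1150/685.0)⁴ = (1.67883)⁴ = 7.944.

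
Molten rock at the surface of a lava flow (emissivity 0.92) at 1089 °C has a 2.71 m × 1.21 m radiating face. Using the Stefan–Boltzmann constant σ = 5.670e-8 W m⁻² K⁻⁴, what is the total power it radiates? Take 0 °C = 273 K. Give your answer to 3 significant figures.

T = 1089 °C + 273 = 1362 K.
Area A = 2.71 × 1.21 = 3.2791 m².
P = εσAT⁴ = 0.92 × 5.670×10⁻⁸ × 3.2791 × (1362)⁴ = 5.89×10⁵ W.

P ≈ 5.89×10⁵ W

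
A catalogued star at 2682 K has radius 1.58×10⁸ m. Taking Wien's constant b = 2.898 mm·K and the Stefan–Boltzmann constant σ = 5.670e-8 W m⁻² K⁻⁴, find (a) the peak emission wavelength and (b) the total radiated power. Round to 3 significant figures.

(a) λ_max = b/T = 2.898×10⁻³/2682 = 1.081×10⁻⁶ m = 1.08 μm.
Surface area A = 4πR² = 4π(1.58×10⁸ m)² = 3.13707×10¹⁷ m².
(b) P = σAT⁴ = 5.670×10⁻⁸×3.13707×10¹⁷×(2682)⁴ = 9.20×10²³ W.

λ_max ≈ 1.08 μm; P ≈ 9.20×10²³ W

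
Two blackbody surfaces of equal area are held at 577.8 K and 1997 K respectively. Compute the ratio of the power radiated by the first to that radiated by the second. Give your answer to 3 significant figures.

P₁/P₂ ≈ 7.01×10⁻³

With equal areas, P₁/P₂ = (T₁/T₂)⁴ = (577.8/1997)⁴ = 7.01×10⁻³.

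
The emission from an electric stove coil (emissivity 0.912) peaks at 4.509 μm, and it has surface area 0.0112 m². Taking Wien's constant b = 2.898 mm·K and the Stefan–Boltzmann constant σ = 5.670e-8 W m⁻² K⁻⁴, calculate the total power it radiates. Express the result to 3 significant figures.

Wien's law: T = b/λ_max = 2.898×10⁻³/4.509×10⁻⁶ = 642.715 K.
Area A = 0.0112 m².
Then P = εσAT⁴ = 0.912×5.670×10⁻⁸×0.0112×(642.715)⁴ = 98.8 W.

P ≈ 98.8 W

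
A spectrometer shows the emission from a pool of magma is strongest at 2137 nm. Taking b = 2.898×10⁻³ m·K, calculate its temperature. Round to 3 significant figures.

T ≈ 1.36×10³ K

Wien's law gives T = b/λ_max = (2.898×10⁻³ m·K)/(2.137×10⁻⁶ m) = 1.36×10³ K.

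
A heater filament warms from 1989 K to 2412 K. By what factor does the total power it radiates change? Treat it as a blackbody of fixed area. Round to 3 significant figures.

P ∝ T⁴, so P₂/P₁ = (T₂/T₁)⁴ = (2412/1989)⁴ = (1.21267)⁴ = 2.16.

P₂/P₁ ≈ 2.16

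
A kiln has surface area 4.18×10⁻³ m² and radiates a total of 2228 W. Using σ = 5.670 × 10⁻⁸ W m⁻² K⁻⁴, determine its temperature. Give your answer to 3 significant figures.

Area A = 4.18×10⁻³ m².
P = σAT⁴ ⇒ T = (P/(σA))^(1/4) = (2228/(5.670×10⁻⁸×4.18×10⁻³))^(1/4) = 1.75×10³ K.

T ≈ 1.75×10³ K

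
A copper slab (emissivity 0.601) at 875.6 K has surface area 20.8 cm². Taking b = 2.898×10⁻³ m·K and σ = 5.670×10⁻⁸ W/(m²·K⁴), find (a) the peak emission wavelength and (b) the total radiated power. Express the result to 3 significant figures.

λ_max ≈ 3.31 μm; P ≈ 41.7 W

(a) λ_max = b/T = 2.898×10⁻³/875.6 = 3.310×10⁻⁶ m = 3.31 μm.
Area A = 20.8 cm² = 2.08×10⁻³ m².
(b) P = εσAT⁴ = 0.601×5.670×10⁻⁸×2.08×10⁻³×(875.6)⁴ = 41.7 W.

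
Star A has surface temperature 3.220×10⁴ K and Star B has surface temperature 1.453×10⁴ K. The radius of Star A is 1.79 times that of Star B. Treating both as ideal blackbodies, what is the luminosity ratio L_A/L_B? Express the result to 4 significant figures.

L ∝ R²T⁴, so L_A/L_B = (R_A/R_B)²(T_A/T_B)⁴ = (1.79)² × (3.220×10⁴/1.453×10⁴)⁴ = 3.2041 × 24.1191 = 77.28.

L_A/L_B ≈ 77.28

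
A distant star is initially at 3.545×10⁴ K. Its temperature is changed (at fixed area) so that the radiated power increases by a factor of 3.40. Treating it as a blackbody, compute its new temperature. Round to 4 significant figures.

P ∝ T⁴, so T₂/T₁ = (P₂/P₁)^(1/4) = (3.40)^(1/4) = 1.35791.
T₂ = 3.545×10⁴ × 1.35791 = 4.814×10⁴ K.

T₂ ≈ 4.814×10⁴ K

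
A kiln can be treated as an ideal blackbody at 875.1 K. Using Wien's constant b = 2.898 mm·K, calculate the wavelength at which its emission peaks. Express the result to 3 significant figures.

λ_max ≈ 3.31 μm

Wien's displacement law: λ_max = b/T = (2.898×10⁻³ m·K)/(875.1 K) = 3.312×10⁻⁶ m.
That is 3.31 μm, in the infrared range.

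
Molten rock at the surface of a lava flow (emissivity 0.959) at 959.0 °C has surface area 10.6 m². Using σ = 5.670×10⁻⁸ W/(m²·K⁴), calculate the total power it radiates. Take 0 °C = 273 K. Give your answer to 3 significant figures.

T = 959.0 °C + 273 = 1232.0 K.
Area A = 10.6 m².
P = εσAT⁴ = 0.959 × 5.670×10⁻⁸ × 10.6 × (1232.0)⁴ = 1.33×10⁶ W.

P ≈ 1.33×10⁶ W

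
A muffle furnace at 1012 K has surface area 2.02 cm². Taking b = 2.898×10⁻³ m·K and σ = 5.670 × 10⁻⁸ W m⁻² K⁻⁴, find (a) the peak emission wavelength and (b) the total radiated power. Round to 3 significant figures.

λ_max ≈ 2.86×10³ nm; P ≈ 12.0 W

(a) λ_max = b/T = 2.898×10⁻³/1012 = 2.864×10⁻⁶ m = 2.86×10³ nm.
Area A = 2.02 cm² = 2.02×10⁻⁴ m².
(b) P = σAT⁴ = 5.670×10⁻⁸×2.02×10⁻⁴×(1012)⁴ = 12.0 W.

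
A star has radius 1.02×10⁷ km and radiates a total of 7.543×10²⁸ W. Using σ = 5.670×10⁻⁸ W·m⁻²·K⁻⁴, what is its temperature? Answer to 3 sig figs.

T ≈ 5.65×10³ K

Surface area A = 4πR² = 4π(1.02×10¹⁰ m)² = 1.30741×10²¹ m².
P = σAT⁴ ⇒ T = (P/(σA))^(1/4) = (7.543×10²⁸/(5.670×10⁻⁸×1.30741×10²¹))^(1/4) = 5.65×10³ K.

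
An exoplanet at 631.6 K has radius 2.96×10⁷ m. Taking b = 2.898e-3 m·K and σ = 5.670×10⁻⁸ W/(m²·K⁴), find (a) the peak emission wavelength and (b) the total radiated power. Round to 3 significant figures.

λ_max ≈ 4.59 μm; P ≈ 9.93×10¹⁹ W

(a) λ_max = b/T = 2.898×10⁻³/631.6 = 4.588×10⁻⁶ m = 4.59 μm.
Surface area A = 4πR² = 4π(2.96×10⁷ m)² = 1.10102×10¹⁶ m².
(b) P = σAT⁴ = 5.670×10⁻⁸×1.10102×10¹⁶×(631.6)⁴ = 9.93×10¹⁹ W.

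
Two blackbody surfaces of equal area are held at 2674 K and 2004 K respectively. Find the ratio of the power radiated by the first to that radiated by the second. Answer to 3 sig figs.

With equal areas, P₁/P₂ = (T₁/T₂)⁴ = (2674/2004)⁴ = 3.17.

P₁/P₂ ≈ 3.17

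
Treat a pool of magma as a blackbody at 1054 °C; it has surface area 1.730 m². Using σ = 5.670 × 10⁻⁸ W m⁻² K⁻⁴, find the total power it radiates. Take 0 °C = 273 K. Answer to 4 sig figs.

P ≈ 3.042×10⁵ W

T = 1054 °C + 273 = 1327 K.
Area A = 1.730 m².
P = σAT⁴ = 5.670×10⁻⁸ × 1.730 × (1327)⁴ = 3.042×10⁵ W.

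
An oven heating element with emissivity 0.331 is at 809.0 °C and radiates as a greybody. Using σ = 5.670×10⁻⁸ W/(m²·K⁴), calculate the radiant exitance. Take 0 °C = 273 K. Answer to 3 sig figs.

T = 809.0 °C + 273 = 1082.0 K.
Stefan–Boltzmann: I = εσT⁴ = 0.331 × 5.670×10⁻⁸ × (1082.0)⁴ = 2.57×10⁴ W/m².

I ≈ 2.57×10⁴ W/m²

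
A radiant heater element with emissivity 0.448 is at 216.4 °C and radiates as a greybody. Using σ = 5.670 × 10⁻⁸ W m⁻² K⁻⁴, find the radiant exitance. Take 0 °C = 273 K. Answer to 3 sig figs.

T = 216.4 °C + 273 = 489.4 K.
Stefan–Boltzmann: I = εσT⁴ = 0.448 × 5.670×10⁻⁸ × (489.4)⁴ = 1.46×10³ W/m².

I ≈ 1.46×10³ W/m²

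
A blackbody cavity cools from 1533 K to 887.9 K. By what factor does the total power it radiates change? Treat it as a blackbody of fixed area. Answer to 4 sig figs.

P₂/P₁ ≈ 0.1125

P ∝ T⁴, so P₂/P₁ = (T₂/T₁)⁴ = (887.9/1533)⁴ = (0.579191)⁴ = 0.1125.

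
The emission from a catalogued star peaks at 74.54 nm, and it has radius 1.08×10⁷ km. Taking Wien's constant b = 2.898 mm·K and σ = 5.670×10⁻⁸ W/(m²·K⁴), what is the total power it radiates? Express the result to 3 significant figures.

Wien's law: T = b/λ_max = 2.898×10⁻³/7.454×10⁻⁸ = 38878.5 K.
Surface area A = 4πR² = 4π(1.08×10¹⁰ m)² = 1.46574×10²¹ m².
Then P = σAT⁴ = 5.670×10⁻⁸×1.46574×10²¹×(38878.5)⁴ = 1.90×10³² W.

P ≈ 1.90×10³² W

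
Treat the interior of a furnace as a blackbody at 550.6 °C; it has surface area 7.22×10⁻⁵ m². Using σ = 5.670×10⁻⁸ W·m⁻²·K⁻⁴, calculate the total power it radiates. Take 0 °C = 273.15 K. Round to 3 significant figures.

T = 550.6 °C + 273.15 = 823.75 K.
Area A = 7.22×10⁻⁵ m².
P = σAT⁴ = 5.670×10⁻⁸ × 7.22×10⁻⁵ × (823.75)⁴ = 1.88 W.

P ≈ 1.88 W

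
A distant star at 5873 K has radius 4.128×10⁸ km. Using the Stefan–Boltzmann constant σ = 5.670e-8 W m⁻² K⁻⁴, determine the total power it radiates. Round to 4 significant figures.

Surface area A = 4πR² = 4π(4.128×10¹¹ m)² = 2.14136×10²⁴ m².
P = σAT⁴ = 5.670×10⁻⁸ × 2.14136×10²⁴ × (5873)⁴ = 1.444×10³² W.

P ≈ 1.444×10³² W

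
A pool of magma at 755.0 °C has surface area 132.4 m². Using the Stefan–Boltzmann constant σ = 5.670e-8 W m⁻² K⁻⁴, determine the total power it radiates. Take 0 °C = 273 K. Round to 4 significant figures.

T = 755.0 °C + 273 = 1028.0 K.
Area A = 132.4 m².
P = σAT⁴ = 5.670×10⁻⁸ × 132.4 × (1028.0)⁴ = 8.384×10⁶ W.

P ≈ 8.384×10⁶ W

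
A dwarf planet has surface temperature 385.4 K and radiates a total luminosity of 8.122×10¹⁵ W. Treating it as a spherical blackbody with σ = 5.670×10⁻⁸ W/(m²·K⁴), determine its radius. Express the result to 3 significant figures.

L = 4πR²σT⁴ ⇒ R = √(L/(4πσT⁴)).
σT⁴ = 1250.92 W/m², so R = √(8.122×10¹⁵/(4π×1250.92)) = 7.19×10⁵ m.

R ≈ 7.19×10⁵ m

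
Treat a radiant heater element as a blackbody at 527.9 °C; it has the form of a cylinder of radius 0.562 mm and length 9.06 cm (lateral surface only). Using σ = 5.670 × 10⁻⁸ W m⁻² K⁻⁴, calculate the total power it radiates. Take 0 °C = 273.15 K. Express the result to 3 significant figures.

P ≈ 7.47 W

T = 527.9 °C + 273.15 = 801.05 K.
Lateral area A = 2πrL = 2π×5.62×10⁻⁴×0.0906 = 3.19922×10⁻⁴ m².
P = σAT⁴ = 5.670×10⁻⁸ × 3.19922×10⁻⁴ × (801.05)⁴ = 7.47 W.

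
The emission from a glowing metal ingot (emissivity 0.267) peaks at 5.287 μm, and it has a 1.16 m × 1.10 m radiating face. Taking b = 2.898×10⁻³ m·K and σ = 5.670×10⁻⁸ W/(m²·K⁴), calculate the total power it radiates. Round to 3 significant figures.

P ≈ 1.74×10³ W

Wien's law: T = b/λ_max = 2.898×10⁻³/5.287×10⁻⁶ = 548.137 K.
Area A = 1.16 × 1.10 = 1.276 m².
Then P = εσAT⁴ = 0.267×5.670×10⁻⁸×1.276×(548.137)⁴ = 1.74×10³ W.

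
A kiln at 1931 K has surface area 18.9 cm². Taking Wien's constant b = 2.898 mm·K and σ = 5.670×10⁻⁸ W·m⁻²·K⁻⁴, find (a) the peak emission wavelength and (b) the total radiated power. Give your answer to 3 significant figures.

λ_max ≈ 1.50 μm; P ≈ 1.49×10³ W

(a) λ_max = b/T = 2.898×10⁻³/1931 = 1.501×10⁻⁶ m = 1.50 μm.
Area A = 18.9 cm² = 1.89×10⁻³ m².
(b) P = σAT⁴ = 5.670×10⁻⁸×1.89×10⁻³×(1931)⁴ = 1.49×10³ W.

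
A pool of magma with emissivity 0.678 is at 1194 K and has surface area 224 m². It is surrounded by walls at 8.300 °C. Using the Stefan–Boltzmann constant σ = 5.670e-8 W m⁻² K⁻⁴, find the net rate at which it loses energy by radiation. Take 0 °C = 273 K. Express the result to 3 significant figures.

Surroundings: T = 8.300 °C + 273 = 281.300 K.
Area A = 224 m².
Net radiated power P_net = εσA(T⁴ − T₀⁴) = 0.678×5.670×10⁻⁸×224×(1194⁴ − 281.300⁴).
T⁴ − T₀⁴ = 2.03244×10¹² − 6.26151×10⁹ = 2.02618×10¹² K⁴, so P_net = 1.74×10⁷ W.

Net loss ≈ 1.74×10⁷ W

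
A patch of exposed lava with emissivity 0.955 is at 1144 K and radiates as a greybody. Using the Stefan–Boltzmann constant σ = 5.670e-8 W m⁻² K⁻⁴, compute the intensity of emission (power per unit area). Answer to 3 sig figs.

Stefan–Boltzmann: I = εσT⁴ = 0.955 × 5.670×10⁻⁸ × (1144)⁴ = 9.27×10⁴ W/m².

I ≈ 9.27×10⁴ W/m²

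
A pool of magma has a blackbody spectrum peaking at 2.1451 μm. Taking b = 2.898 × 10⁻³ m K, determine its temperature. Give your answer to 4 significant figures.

Wien's law gives T = b/λ_max = (2.898×10⁻³ m·K)/(2.1451×10⁻⁶ m) = 1351 K.

T ≈ 1351 K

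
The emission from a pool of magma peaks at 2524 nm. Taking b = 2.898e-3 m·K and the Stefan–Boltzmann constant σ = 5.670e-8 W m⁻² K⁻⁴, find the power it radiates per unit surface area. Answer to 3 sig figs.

I ≈ 9.85×10⁴ W/m²

Wien's law: T = b/λ_max = 2.898×10⁻³/2.524×10⁻⁶ = 1148.18 K.
Then I = σT⁴ = 5.670×10⁻⁸×(1148.18)⁴ = 9.85×10⁴ W/m².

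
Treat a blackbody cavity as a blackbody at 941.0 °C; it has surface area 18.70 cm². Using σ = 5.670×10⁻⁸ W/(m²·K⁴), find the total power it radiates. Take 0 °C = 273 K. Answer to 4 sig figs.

P ≈ 230.3 W

T = 941.0 °C + 273 = 1214.0 K.
Area A = 18.70 cm² = 1.870×10⁻³ m².
P = σAT⁴ = 5.670×10⁻⁸ × 1.870×10⁻³ × (1214.0)⁴ = 230.3 W.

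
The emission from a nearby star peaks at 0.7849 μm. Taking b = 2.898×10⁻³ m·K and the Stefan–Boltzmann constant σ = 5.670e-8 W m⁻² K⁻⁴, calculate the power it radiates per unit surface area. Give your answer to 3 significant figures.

I ≈ 1.05×10⁷ W/m²

Wien's law: T = b/λ_max = 2.898×10⁻³/7.849×10⁻⁷ = 3692.19 K.
Then I = σT⁴ = 5.670×10⁻⁸×(3692.19)⁴ = 1.05×10⁷ W/m².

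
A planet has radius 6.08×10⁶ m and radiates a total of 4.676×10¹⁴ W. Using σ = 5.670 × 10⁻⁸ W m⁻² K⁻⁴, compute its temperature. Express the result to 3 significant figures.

T ≈ 64.9 K

Surface area A = 4πR² = 4π(6.08×10⁶ m)² = 4.64533×10¹⁴ m².
P = σAT⁴ ⇒ T = (P/(σA))^(1/4) = (4.676×10¹⁴/(5.670×10⁻⁸×4.64533×10¹⁴))^(1/4) = 64.9 K.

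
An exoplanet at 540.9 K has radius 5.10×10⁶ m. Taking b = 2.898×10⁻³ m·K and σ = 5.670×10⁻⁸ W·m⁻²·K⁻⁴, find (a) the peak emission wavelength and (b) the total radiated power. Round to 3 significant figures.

λ_max ≈ 5.36 μm; P ≈ 1.59×10¹⁸ W

(a) λ_max = b/T = 2.898×10⁻³/540.9 = 5.358×10⁻⁶ m = 5.36 μm.
Surface area A = 4πR² = 4π(5.10×10⁶ m)² = 3.26851×10¹⁴ m².
(b) P = σAT⁴ = 5.670×10⁻⁸×3.26851×10¹⁴×(540.9)⁴ = 1.59×10¹⁸ W.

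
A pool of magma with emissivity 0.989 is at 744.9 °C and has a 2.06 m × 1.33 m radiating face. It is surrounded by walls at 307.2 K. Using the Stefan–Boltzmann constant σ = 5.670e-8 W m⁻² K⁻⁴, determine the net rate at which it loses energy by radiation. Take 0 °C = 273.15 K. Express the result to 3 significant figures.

T = 744.9 °C + 273.15 = 1018.05 K.
Area A = 2.06 × 1.33 = 2.7398 m².
Net radiated power P_net = εσA(T⁴ − T₀⁴) = 0.989×5.670×10⁻⁸×2.7398×(1018.05⁴ − 307.2⁴).
T⁴ − T₀⁴ = 1.07418×10¹² − 8.90604×10⁹ = 1.06527×10¹² K⁴, so P_net = 1.64×10⁵ W.

Net loss ≈ 1.64×10⁵ W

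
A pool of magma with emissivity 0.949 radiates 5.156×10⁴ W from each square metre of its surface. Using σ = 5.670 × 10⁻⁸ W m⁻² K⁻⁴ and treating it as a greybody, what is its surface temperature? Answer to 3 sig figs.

T ≈ 989 K

I = εσT⁴, so T = (I/εσ)^(1/4) = (5.156×10⁴/(0.949×5.670×10⁻⁸))^(1/4) = 989 K.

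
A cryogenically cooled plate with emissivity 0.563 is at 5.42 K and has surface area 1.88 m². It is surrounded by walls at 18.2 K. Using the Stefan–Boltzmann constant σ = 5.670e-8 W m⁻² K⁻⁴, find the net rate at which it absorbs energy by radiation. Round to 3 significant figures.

Area A = 1.88 m².
Net radiated power P_net = εσA(T⁴ − T₀⁴) = 0.563×5.670×10⁻⁸×1.88×(5.42⁴ − 18.2⁴).
T⁴ − T₀⁴ = 862.973 − 1.09720×10⁵ = -1.08857×10⁵ K⁴, so P_net = -6.53×10⁻³ W — negative, meaning a net gain of 6.53×10⁻³ W.

Net gain ≈ 6.53×10⁻³ W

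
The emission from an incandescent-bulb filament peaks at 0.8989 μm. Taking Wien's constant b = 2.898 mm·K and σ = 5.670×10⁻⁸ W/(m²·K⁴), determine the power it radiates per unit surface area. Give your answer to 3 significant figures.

Wien's law: T = b/λ_max = 2.898×10⁻³/8.989×10⁻⁷ = 3223.94 K.
Then I = σT⁴ = 5.670×10⁻⁸×(3223.94)⁴ = 6.13×10⁶ W/m².

I ≈ 6.13×10⁶ W/m²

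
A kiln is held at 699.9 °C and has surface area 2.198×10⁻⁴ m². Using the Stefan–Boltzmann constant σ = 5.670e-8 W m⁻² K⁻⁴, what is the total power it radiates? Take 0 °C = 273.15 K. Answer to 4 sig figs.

P ≈ 11.17 W

T = 699.9 °C + 273.15 = 973.05 K.
Area A = 2.198×10⁻⁴ m².
P = σAT⁴ = 5.670×10⁻⁸ × 2.198×10⁻⁴ × (973.05)⁴ = 11.17 W.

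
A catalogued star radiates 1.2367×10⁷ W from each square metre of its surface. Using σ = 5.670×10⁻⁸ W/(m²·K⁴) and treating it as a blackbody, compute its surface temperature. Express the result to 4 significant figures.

T ≈ 3843 K

I = σT⁴, so T = (I/σ)^(1/4) = (1.2367×10⁷/(5.670×10⁻⁸))^(1/4) = 3843 K.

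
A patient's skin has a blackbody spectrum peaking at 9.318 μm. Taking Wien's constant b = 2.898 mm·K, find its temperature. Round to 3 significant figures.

Wien's law gives T = b/λ_max = (2.898×10⁻³ m·K)/(9.318×10⁻⁶ m) = 311 K.

T ≈ 311 K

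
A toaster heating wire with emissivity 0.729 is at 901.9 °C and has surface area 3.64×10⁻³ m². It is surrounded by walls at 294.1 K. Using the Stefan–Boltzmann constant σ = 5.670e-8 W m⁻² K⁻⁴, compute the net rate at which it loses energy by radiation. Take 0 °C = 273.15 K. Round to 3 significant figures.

T = 901.9 °C + 273.15 = 1175.05 K.
Area A = 3.64×10⁻³ m².
Net radiated power P_net = εσA(T⁴ − T₀⁴) = 0.729×5.670×10⁻⁸×3.64×10⁻³×(1175.05⁴ − 294.1⁴).
T⁴ − T₀⁴ = 1.90645×10¹² − 7.48135×10⁹ = 1.89897×10¹² K⁴, so P_net = 286 W.

Net loss ≈ 286 W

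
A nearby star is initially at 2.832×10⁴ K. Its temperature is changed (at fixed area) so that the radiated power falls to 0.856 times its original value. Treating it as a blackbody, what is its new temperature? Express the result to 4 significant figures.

P ∝ T⁴, so T₂/T₁ = (P₂/P₁)^(1/4) = (0.856)^(1/4) = 0.961875.
T₂ = 2.832×10⁴ × 0.961875 = 2.724×10⁴ K.

T₂ ≈ 2.724×10⁴ K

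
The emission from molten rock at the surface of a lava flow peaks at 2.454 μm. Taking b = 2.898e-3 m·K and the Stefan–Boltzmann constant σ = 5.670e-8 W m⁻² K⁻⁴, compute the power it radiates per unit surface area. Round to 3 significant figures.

I ≈ 1.10×10⁵ W/m²

Wien's law: T = b/λ_max = 2.898×10⁻³/2.454×10⁻⁶ = 1180.93 K.
Then I = σT⁴ = 5.670×10⁻⁸×(1180.93)⁴ = 1.10×10⁵ W/m².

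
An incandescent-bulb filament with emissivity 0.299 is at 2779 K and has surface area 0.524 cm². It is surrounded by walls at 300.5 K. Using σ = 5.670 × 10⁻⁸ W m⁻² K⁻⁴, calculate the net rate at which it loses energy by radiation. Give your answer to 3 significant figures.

Net loss ≈ 53.0 W

Area A = 0.524 cm² = 5.24×10⁻⁵ m².
Net radiated power P_net = εσA(T⁴ − T₀⁴) = 0.299×5.670×10⁻⁸×5.24×10⁻⁵×(2779⁴ − 300.5⁴).
T⁴ − T₀⁴ = 5.96423×10¹³ − 8.15414×10⁹ = 5.96341×10¹³ K⁴, so P_net = 53.0 W.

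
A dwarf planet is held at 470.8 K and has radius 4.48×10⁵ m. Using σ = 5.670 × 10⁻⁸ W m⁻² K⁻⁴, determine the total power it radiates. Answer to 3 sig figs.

P ≈ 7.03×10¹⁵ W

Surface area A = 4πR² = 4π(4.48×10⁵ m)² = 2.52212×10¹² m².
P = σAT⁴ = 5.670×10⁻⁸ × 2.52212×10¹² × (470.8)⁴ = 7.03×10¹⁵ W.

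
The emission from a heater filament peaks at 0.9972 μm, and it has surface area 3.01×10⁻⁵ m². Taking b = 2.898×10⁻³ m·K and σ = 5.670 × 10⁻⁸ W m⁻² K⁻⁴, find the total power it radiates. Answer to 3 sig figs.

Wien's law: T = b/λ_max = 2.898×10⁻³/9.972×10⁻⁷ = 2906.14 K.
Area A = 3.01×10⁻⁵ m².
Then P = σAT⁴ = 5.670×10⁻⁸×3.01×10⁻⁵×(2906.14)⁴ = 122 W.

P ≈ 122 W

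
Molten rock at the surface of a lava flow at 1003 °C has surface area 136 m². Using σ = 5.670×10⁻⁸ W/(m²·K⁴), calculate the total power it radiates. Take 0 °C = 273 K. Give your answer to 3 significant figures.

T = 1003 °C + 273 = 1276 K.
Area A = 136 m².
P = σAT⁴ = 5.670×10⁻⁸ × 136 × (1276)⁴ = 2.04×10⁷ W.

P ≈ 2.04×10⁷ W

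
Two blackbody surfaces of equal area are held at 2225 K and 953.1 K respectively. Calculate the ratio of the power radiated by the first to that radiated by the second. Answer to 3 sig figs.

P₁/P₂ ≈ 29.7

With equal areas, P₁/P₂ = (T₁/T₂)⁴ = (2225/953.1)⁴ = 29.7.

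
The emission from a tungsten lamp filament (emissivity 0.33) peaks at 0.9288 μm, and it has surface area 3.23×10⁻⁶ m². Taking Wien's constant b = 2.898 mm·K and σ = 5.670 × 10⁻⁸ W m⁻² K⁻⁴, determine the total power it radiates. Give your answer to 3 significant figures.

P ≈ 5.73 W

Wien's law: T = b/λ_max = 2.898×10⁻³/9.288×10⁻⁷ = 3120.16 K.
Area A = 3.23×10⁻⁶ m².
Then P = εσAT⁴ = 0.33×5.670×10⁻⁸×3.23×10⁻⁶×(3120.16)⁴ = 5.73 W.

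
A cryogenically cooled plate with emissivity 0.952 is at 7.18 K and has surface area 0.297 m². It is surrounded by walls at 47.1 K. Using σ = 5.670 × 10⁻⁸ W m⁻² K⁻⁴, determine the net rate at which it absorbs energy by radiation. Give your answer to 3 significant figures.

Area A = 0.297 m².
Net radiated power P_net = εσA(T⁴ − T₀⁴) = 0.952×5.670×10⁻⁸×0.297×(7.18⁴ − 47.1⁴).
T⁴ − T₀⁴ = 2657.65 − 4.92134×10⁶ = -4.91868×10⁶ K⁴, so P_net = -0.0789 W — negative, meaning a net gain of 0.0789 W.

Net gain ≈ 0.0789 W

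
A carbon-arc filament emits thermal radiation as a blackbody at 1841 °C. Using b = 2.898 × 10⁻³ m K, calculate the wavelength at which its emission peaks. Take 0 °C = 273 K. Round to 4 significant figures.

T = 1841 °C + 273 = 2114 K.
Wien's displacement law: λ_max = b/T = (2.898×10⁻³ m·K)/(2114 K) = 1.3709×10⁻⁶ m.
That is 1371 nm, in the infrared range.

λ_max ≈ 1371 nm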